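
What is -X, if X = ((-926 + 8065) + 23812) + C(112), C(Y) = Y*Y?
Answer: -43495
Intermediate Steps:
C(Y) = Y²
X = 43495 (X = ((-926 + 8065) + 23812) + 112² = (7139 + 23812) + 12544 = 30951 + 12544 = 43495)
-X = -1*43495 = -43495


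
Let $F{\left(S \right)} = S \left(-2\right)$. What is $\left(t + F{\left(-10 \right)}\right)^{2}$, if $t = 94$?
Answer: $12996$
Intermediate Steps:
$F{\left(S \right)} = - 2 S$
$\left(t + F{\left(-10 \right)}\right)^{2} = \left(94 - -20\right)^{2} = \left(94 + 20\right)^{2} = 114^{2} = 12996$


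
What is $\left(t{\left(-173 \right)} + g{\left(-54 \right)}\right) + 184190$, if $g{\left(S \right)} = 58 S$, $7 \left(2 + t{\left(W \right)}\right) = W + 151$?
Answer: $\frac{1267370}{7} \approx 1.8105 \cdot 10^{5}$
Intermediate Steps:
$t{\left(W \right)} = \frac{137}{7} + \frac{W}{7}$ ($t{\left(W \right)} = -2 + \frac{W + 151}{7} = -2 + \frac{151 + W}{7} = -2 + \left(\frac{151}{7} + \frac{W}{7}\right) = \frac{137}{7} + \frac{W}{7}$)
$\left(t{\left(-173 \right)} + g{\left(-54 \right)}\right) + 184190 = \left(\left(\frac{137}{7} + \frac{1}{7} \left(-173\right)\right) + 58 \left(-54\right)\right) + 184190 = \left(\left(\frac{137}{7} - \frac{173}{7}\right) - 3132\right) + 184190 = \left(- \frac{36}{7} - 3132\right) + 184190 = - \frac{21960}{7} + 184190 = \frac{1267370}{7}$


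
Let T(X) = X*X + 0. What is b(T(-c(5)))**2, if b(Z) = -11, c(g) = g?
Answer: 121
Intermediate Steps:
T(X) = X**2 (T(X) = X**2 + 0 = X**2)
b(T(-c(5)))**2 = (-11)**2 = 121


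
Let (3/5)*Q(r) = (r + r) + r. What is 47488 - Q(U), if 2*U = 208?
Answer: 46968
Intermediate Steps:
U = 104 (U = (½)*208 = 104)
Q(r) = 5*r (Q(r) = 5*((r + r) + r)/3 = 5*(2*r + r)/3 = 5*(3*r)/3 = 5*r)
47488 - Q(U) = 47488 - 5*104 = 47488 - 1*520 = 47488 - 520 = 46968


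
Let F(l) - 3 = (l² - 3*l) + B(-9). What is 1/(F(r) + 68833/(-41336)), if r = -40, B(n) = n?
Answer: 41336/70781071 ≈ 0.00058400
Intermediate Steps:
F(l) = -6 + l² - 3*l (F(l) = 3 + ((l² - 3*l) - 9) = 3 + (-9 + l² - 3*l) = -6 + l² - 3*l)
1/(F(r) + 68833/(-41336)) = 1/((-6 + (-40)² - 3*(-40)) + 68833/(-41336)) = 1/((-6 + 1600 + 120) + 68833*(-1/41336)) = 1/(1714 - 68833/41336) = 1/(70781071/41336) = 41336/70781071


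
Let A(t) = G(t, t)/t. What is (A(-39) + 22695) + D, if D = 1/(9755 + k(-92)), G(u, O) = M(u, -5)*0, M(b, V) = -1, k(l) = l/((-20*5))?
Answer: 5535265135/243898 ≈ 22695.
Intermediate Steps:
k(l) = -l/100 (k(l) = l/(-100) = l*(-1/100) = -l/100)
G(u, O) = 0 (G(u, O) = -1*0 = 0)
D = 25/243898 (D = 1/(9755 - 1/100*(-92)) = 1/(9755 + 23/25) = 1/(243898/25) = 25/243898 ≈ 0.00010250)
A(t) = 0 (A(t) = 0/t = 0)
(A(-39) + 22695) + D = (0 + 22695) + 25/243898 = 22695 + 25/243898 = 5535265135/243898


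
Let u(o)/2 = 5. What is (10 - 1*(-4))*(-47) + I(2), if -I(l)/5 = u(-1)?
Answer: -708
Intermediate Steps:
u(o) = 10 (u(o) = 2*5 = 10)
I(l) = -50 (I(l) = -5*10 = -50)
(10 - 1*(-4))*(-47) + I(2) = (10 - 1*(-4))*(-47) - 50 = (10 + 4)*(-47) - 50 = 14*(-47) - 50 = -658 - 50 = -708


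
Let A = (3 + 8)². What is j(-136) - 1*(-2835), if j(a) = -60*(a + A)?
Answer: 3735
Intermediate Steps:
A = 121 (A = 11² = 121)
j(a) = -7260 - 60*a (j(a) = -60*(a + 121) = -60*(121 + a) = -7260 - 60*a)
j(-136) - 1*(-2835) = (-7260 - 60*(-136)) - 1*(-2835) = (-7260 + 8160) + 2835 = 900 + 2835 = 3735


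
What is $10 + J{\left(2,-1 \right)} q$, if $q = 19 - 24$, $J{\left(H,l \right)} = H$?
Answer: $0$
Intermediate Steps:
$q = -5$ ($q = 19 - 24 = -5$)
$10 + J{\left(2,-1 \right)} q = 10 + 2 \left(-5\right) = 10 - 10 = 0$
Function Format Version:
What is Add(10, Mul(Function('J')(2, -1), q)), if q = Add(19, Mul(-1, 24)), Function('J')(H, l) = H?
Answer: 0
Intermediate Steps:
q = -5 (q = Add(19, -24) = -5)
Add(10, Mul(Function('J')(2, -1), q)) = Add(10, Mul(2, -5)) = Add(10, -10) = 0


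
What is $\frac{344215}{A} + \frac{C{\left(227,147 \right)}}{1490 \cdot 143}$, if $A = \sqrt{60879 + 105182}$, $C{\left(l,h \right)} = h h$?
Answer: $\frac{21609}{213070} + \frac{344215 \sqrt{3389}}{23723} \approx 844.79$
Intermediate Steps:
$C{\left(l,h \right)} = h^{2}$
$A = 7 \sqrt{3389}$ ($A = \sqrt{166061} = 7 \sqrt{3389} \approx 407.51$)
$\frac{344215}{A} + \frac{C{\left(227,147 \right)}}{1490 \cdot 143} = \frac{344215}{7 \sqrt{3389}} + \frac{147^{2}}{1490 \cdot 143} = 344215 \frac{\sqrt{3389}}{23723} + \frac{21609}{213070} = \frac{344215 \sqrt{3389}}{23723} + 21609 \cdot \frac{1}{213070} = \frac{344215 \sqrt{3389}}{23723} + \frac{21609}{213070} = \frac{21609}{213070} + \frac{344215 \sqrt{3389}}{23723}$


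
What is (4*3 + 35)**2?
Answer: 2209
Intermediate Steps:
(4*3 + 35)**2 = (12 + 35)**2 = 47**2 = 2209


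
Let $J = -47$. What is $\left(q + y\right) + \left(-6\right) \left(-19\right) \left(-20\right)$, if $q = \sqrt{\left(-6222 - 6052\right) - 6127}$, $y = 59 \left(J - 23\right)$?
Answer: $-6410 + i \sqrt{18401} \approx -6410.0 + 135.65 i$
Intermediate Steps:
$y = -4130$ ($y = 59 \left(-47 - 23\right) = 59 \left(-70\right) = -4130$)
$q = i \sqrt{18401}$ ($q = \sqrt{\left(-6222 - 6052\right) - 6127} = \sqrt{-12274 - 6127} = \sqrt{-18401} = i \sqrt{18401} \approx 135.65 i$)
$\left(q + y\right) + \left(-6\right) \left(-19\right) \left(-20\right) = \left(i \sqrt{18401} - 4130\right) + \left(-6\right) \left(-19\right) \left(-20\right) = \left(-4130 + i \sqrt{18401}\right) + 114 \left(-20\right) = \left(-4130 + i \sqrt{18401}\right) - 2280 = -6410 + i \sqrt{18401}$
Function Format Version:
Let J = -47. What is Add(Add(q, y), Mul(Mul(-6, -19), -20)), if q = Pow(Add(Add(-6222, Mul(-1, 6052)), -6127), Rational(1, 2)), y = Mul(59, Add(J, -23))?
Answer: Add(-6410, Mul(I, Pow(18401, Rational(1, 2)))) ≈ Add(-6410.0, Mul(135.65, I))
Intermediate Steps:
y = -4130 (y = Mul(59, Add(-47, -23)) = Mul(59, -70) = -4130)
q = Mul(I, Pow(18401, Rational(1, 2))) (q = Pow(Add(Add(-6222, -6052), -6127), Rational(1, 2)) = Pow(Add(-12274, -6127), Rational(1, 2)) = Pow(-18401, Rational(1, 2)) = Mul(I, Pow(18401, Rational(1, 2))) ≈ Mul(135.65, I))
Add(Add(q, y), Mul(Mul(-6, -19), -20)) = Add(Add(Mul(I, Pow(18401, Rational(1, 2))), -4130), Mul(Mul(-6, -19), -20)) = Add(Add(-4130, Mul(I, Pow(18401, Rational(1, 2)))), Mul(114, -20)) = Add(Add(-4130, Mul(I, Pow(18401, Rational(1, 2)))), -2280) = Add(-6410, Mul(I, Pow(18401, Rational(1, 2))))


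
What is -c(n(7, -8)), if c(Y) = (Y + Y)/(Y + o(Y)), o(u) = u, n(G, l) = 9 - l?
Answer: -1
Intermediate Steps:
c(Y) = 1 (c(Y) = (Y + Y)/(Y + Y) = (2*Y)/((2*Y)) = (2*Y)*(1/(2*Y)) = 1)
-c(n(7, -8)) = -1*1 = -1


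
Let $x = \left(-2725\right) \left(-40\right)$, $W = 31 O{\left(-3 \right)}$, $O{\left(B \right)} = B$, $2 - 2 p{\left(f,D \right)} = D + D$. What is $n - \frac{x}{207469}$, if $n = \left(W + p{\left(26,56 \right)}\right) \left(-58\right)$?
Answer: $\frac{1780804896}{207469} \approx 8583.5$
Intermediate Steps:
$p{\left(f,D \right)} = 1 - D$ ($p{\left(f,D \right)} = 1 - \frac{D + D}{2} = 1 - \frac{2 D}{2} = 1 - D$)
$W = -93$ ($W = 31 \left(-3\right) = -93$)
$x = 109000$
$n = 8584$ ($n = \left(-93 + \left(1 - 56\right)\right) \left(-58\right) = \left(-93 - 55\right) \left(-58\right) = \left(-148\right) \left(-58\right) = 8584$)
$n - \frac{x}{207469} = 8584 - \frac{109000}{207469} = \frac{1780804896}{207469}$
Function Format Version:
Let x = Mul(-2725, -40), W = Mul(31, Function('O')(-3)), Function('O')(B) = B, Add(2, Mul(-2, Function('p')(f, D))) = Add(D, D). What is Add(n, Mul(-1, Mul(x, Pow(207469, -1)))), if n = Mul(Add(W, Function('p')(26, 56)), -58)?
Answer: Rational(1780804896, 207469) ≈ 8583.5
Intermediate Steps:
Function('p')(f, D) = Add(1, Mul(-1, D)) (Function('p')(f, D) = Add(1, Mul(Rational(-1, 2), Add(D, D))) = Add(1, Mul(Rational(-1, 2), Mul(2, D))) = Add(1, Mul(-1, D)))
W = -93 (W = Mul(31, -3) = -93)
x = 109000
n = 8584 (n = Mul(Add(-93, Add(1, Mul(-1, 56))), -58) = Mul(Add(-93, Add(1, -56)), -58) = Mul(Add(-93, -55), -58) = Mul(-148, -58) = 8584)
Add(n, Mul(-1, Mul(x, Pow(207469, -1)))) = Add(8584, Mul(-1, Mul(109000, Pow(207469, -1)))) = Add(8584, Mul(-1, Mul(109000, Rational(1, 207469)))) = Add(8584, Mul(-1, Rational(109000, 207469))) = Add(8584, Rational(-109000, 207469)) = Rational(1780804896, 207469)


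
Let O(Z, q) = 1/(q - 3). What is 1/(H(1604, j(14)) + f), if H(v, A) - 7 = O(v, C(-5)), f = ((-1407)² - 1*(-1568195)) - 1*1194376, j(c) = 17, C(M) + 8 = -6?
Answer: 17/40009074 ≈ 4.2490e-7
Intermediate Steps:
C(M) = -14 (C(M) = -8 - 6 = -14)
O(Z, q) = 1/(-3 + q)
f = 2353468 (f = (1979649 + 1568195) - 1194376 = 3547844 - 1194376 = 2353468)
H(v, A) = 118/17 (H(v, A) = 7 + 1/(-3 - 14) = 7 + 1/(-17) = 7 - 1/17 = 118/17)
1/(H(1604, j(14)) + f) = 1/(118/17 + 2353468) = 1/(40009074/17) = 17/40009074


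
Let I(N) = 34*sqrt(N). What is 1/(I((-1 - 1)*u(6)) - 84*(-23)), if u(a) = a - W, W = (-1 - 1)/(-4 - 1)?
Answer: 345/668852 - 17*I*sqrt(70)/4681964 ≈ 0.00051581 - 3.0379e-5*I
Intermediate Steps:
W = 2/5 (W = -2/(-5) = -2*(-1/5) = 2/5 ≈ 0.40000)
u(a) = -2/5 + a (u(a) = a - 1*2/5 = a - 2/5 = -2/5 + a)
1/(I((-1 - 1)*u(6)) - 84*(-23)) = 1/(34*sqrt((-1 - 1)*(-2/5 + 6)) - 84*(-23)) = 1/(34*sqrt(-2*28/5) + 1932) = 1/(34*sqrt(-56/5) + 1932) = 1/(34*(2*I*sqrt(70)/5) + 1932) = 1/(68*I*sqrt(70)/5 + 1932) = 1/(1932 + 68*I*sqrt(70)/5)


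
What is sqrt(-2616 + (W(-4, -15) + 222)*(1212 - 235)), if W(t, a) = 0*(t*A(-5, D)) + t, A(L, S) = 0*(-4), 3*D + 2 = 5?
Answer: sqrt(210370) ≈ 458.66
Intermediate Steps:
D = 1 (D = -2/3 + (1/3)*5 = -2/3 + 5/3 = 1)
A(L, S) = 0
W(t, a) = t (W(t, a) = 0*(t*0) + t = 0*0 + t = 0 + t = t)
sqrt(-2616 + (W(-4, -15) + 222)*(1212 - 235)) = sqrt(-2616 + (-4 + 222)*(1212 - 235)) = sqrt(-2616 + 218*977) = sqrt(-2616 + 212986) = sqrt(210370)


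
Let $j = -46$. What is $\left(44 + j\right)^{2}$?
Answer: $4$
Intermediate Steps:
$\left(44 + j\right)^{2} = \left(44 - 46\right)^{2} = \left(-2\right)^{2} = 4$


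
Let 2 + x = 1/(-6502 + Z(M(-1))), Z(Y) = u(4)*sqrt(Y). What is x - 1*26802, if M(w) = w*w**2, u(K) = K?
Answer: -566583223291/21138010 - I/10569005 ≈ -26804.0 - 9.4616e-8*I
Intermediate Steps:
M(w) = w**3
Z(Y) = 4*sqrt(Y)
x = -2 + (-6502 - 4*I)/42276020 (x = -2 + 1/(-6502 + 4*sqrt((-1)**3)) = -2 + 1/(-6502 + 4*sqrt(-1)) = -2 + 1/(-6502 + 4*I) = -2 + (-6502 - 4*I)/42276020 ≈ -2.0002 - 9.4616e-8*I)
x - 1*26802 = (-42279271/21138010 - I/10569005) - 1*26802 = (-42279271/21138010 - I/10569005) - 26802 = -566583223291/21138010 - I/10569005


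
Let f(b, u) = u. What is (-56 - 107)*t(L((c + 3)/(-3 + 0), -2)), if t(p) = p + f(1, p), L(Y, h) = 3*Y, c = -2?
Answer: 326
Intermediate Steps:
t(p) = 2*p (t(p) = p + p = 2*p)
(-56 - 107)*t(L((c + 3)/(-3 + 0), -2)) = (-56 - 107)*(2*(3*((-2 + 3)/(-3 + 0)))) = -326*3*(1/(-3)) = -326*3*(1*(-1/3)) = -326*3*(-1/3) = -326*(-1) = -163*(-2) = 326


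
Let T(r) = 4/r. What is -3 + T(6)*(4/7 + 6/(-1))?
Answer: -139/21 ≈ -6.6190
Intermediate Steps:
-3 + T(6)*(4/7 + 6/(-1)) = -3 + (4/6)*(4/7 + 6/(-1)) = -3 + (4*(⅙))*(4*(⅐) + 6*(-1)) = -3 + 2*(4/7 - 6)/3 = -3 + (⅔)*(-38/7) = -3 - 76/21 = -139/21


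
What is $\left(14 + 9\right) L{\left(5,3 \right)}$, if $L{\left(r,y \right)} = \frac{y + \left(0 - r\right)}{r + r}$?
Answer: $- \frac{23}{5} \approx -4.6$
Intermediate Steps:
$L{\left(r,y \right)} = \frac{y - r}{2 r}$
$\left(14 + 9\right) L{\left(5,3 \right)} = \left(14 + 9\right) \frac{3 - 5}{2 \cdot 5} = 23 \cdot \frac{1}{2} \cdot \frac{1}{5} \left(3 - 5\right) = 23 \cdot \frac{1}{2} \cdot \frac{1}{5} \left(-2\right) = 23 \left(- \frac{1}{5}\right) = - \frac{23}{5}$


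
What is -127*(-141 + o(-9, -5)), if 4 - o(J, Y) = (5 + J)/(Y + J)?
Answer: 122047/7 ≈ 17435.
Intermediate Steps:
o(J, Y) = 4 - (5 + J)/(J + Y) (o(J, Y) = 4 - (5 + J)/(Y + J) = 4 - (5 + J)/(J + Y))
-127*(-141 + o(-9, -5)) = -127*(-141 + (-5 + 3*(-9) + 4*(-5))/(-9 - 5)) = -127*(-141 + (-5 - 27 - 20)/(-14)) = -127*(-141 - 1/14*(-52)) = -127*(-141 + 26/7) = -127*(-961/7) = 122047/7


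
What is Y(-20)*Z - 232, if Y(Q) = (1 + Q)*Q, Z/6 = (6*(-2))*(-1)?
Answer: 27128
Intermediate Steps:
Z = 72 (Z = 6*((6*(-2))*(-1)) = 6*(-12*(-1)) = 6*12 = 72)
Y(Q) = Q*(1 + Q)
Y(-20)*Z - 232 = -20*(1 - 20)*72 - 232 = -20*(-19)*72 - 232 = 380*72 - 232 = 27360 - 232 = 27128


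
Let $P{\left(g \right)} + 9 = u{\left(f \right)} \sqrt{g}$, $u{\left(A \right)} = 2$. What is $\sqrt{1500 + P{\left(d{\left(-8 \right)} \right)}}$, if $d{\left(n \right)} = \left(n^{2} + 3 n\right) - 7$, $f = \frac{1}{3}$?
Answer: $\sqrt{1491 + 2 \sqrt{33}} \approx 38.762$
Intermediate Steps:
$f = \frac{1}{3} \approx 0.33333$
$d{\left(n \right)} = -7 + n^{2} + 3 n$
$P{\left(g \right)} = -9 + 2 \sqrt{g}$
$\sqrt{1500 + P{\left(d{\left(-8 \right)} \right)}} = \sqrt{1500 - \left(9 - 2 \sqrt{-7 + \left(-8\right)^{2} + 3 \left(-8\right)}\right)} = \sqrt{1500 - \left(9 - 2 \sqrt{-7 + 64 - 24}\right)} = \sqrt{1500 - \left(9 - 2 \sqrt{33}\right)} = \sqrt{1491 + 2 \sqrt{33}}$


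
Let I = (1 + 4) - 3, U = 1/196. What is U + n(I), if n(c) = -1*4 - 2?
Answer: -1175/196 ≈ -5.9949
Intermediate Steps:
U = 1/196 ≈ 0.0051020
I = 2 (I = 5 - 3 = 2)
n(c) = -6 (n(c) = -4 - 2 = -6)
U + n(I) = 1/196 - 6 = -1175/196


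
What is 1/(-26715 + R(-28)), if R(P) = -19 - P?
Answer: -1/26706 ≈ -3.7445e-5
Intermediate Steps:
1/(-26715 + R(-28)) = 1/(-26715 + (-19 - 1*(-28))) = 1/(-26715 + (-19 + 28)) = 1/(-26715 + 9) = 1/(-26706) = -1/26706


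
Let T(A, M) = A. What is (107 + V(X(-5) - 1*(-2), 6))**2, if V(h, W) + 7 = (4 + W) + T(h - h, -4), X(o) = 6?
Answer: 12100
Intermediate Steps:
V(h, W) = -3 + W (V(h, W) = -7 + ((4 + W) + (h - h)) = -7 + ((4 + W) + 0) = -7 + (4 + W) = -3 + W)
(107 + V(X(-5) - 1*(-2), 6))**2 = (107 + (-3 + 6))**2 = (107 + 3)**2 = 110**2 = 12100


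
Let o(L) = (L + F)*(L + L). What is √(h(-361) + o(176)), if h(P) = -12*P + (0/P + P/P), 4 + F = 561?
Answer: √262349 ≈ 512.20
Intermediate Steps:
F = 557 (F = -4 + 561 = 557)
h(P) = 1 - 12*P (h(P) = -12*P + (0 + 1) = -12*P + 1 = 1 - 12*P)
o(L) = 2*L*(557 + L) (o(L) = (L + 557)*(L + L) = (557 + L)*(2*L) = 2*L*(557 + L))
√(h(-361) + o(176)) = √((1 - 12*(-361)) + 2*176*(557 + 176)) = √((1 + 4332) + 2*176*733) = √(4333 + 258016) = √262349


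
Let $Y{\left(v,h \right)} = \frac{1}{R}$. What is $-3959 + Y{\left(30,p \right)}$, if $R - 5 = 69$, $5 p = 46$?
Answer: $- \frac{292965}{74} \approx -3959.0$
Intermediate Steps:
$p = \frac{46}{5}$ ($p = \frac{1}{5} \cdot 46 = \frac{46}{5} \approx 9.2$)
$R = 74$ ($R = 5 + 69 = 74$)
$Y{\left(v,h \right)} = \frac{1}{74}$
$-3959 + Y{\left(30,p \right)} = -3959 + \frac{1}{74} = - \frac{292965}{74}$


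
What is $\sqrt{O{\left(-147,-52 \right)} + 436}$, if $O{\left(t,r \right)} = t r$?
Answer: $4 \sqrt{505} \approx 89.889$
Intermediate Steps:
$O{\left(t,r \right)} = r t$
$\sqrt{O{\left(-147,-52 \right)} + 436} = \sqrt{\left(-52\right) \left(-147\right) + 436} = \sqrt{7644 + 436} = \sqrt{8080} = 4 \sqrt{505}$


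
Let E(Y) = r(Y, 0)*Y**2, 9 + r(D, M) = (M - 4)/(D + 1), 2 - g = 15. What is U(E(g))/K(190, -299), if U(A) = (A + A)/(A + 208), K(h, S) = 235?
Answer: 338/34075 ≈ 0.0099193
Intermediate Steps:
g = -13 (g = 2 - 1*15 = 2 - 15 = -13)
r(D, M) = -9 + (-4 + M)/(1 + D) (r(D, M) = -9 + (M - 4)/(D + 1) = -9 + (-4 + M)/(1 + D))
E(Y) = Y**2*(-13 - 9*Y)/(1 + Y) (E(Y) = ((-13 + 0 - 9*Y)/(1 + Y))*Y**2 = ((-13 - 9*Y)/(1 + Y))*Y**2 = Y**2*(-13 - 9*Y)/(1 + Y))
U(A) = 2*A/(208 + A) (U(A) = (2*A)/(208 + A) = 2*A/(208 + A))
U(E(g))/K(190, -299) = (2*((-13)**2*(-13 - 9*(-13))/(1 - 13))/(208 + (-13)**2*(-13 - 9*(-13))/(1 - 13)))/235 = (2*(169*(-13 + 117)/(-12))/(208 + 169*(-13 + 117)/(-12)))*(1/235) = (2*(169*(-1/12)*104)/(208 + 169*(-1/12)*104))*(1/235) = (2*(-4394/3)/(208 - 4394/3))*(1/235) = (2*(-4394/3)/(-3770/3))*(1/235) = (2*(-4394/3)*(-3/3770))*(1/235) = (338/145)*(1/235) = 338/34075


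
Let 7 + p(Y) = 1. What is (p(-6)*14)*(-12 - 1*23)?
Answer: 2940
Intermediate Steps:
p(Y) = -6 (p(Y) = -7 + 1 = -6)
(p(-6)*14)*(-12 - 1*23) = (-6*14)*(-12 - 1*23) = -84*(-12 - 23) = -84*(-35) = 2940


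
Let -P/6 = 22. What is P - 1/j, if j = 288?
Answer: -38017/288 ≈ -132.00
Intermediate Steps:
P = -132 (P = -6*22 = -132)
P - 1/j = -132 - 1/288 = -38017/288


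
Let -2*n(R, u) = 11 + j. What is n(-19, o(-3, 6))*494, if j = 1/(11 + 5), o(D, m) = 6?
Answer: -43719/16 ≈ -2732.4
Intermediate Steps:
j = 1/16 ≈ 0.062500
n(R, u) = -177/32 (n(R, u) = -(11 + 1/16)/2 = -½*177/16 = -177/32)
n(-19, o(-3, 6))*494 = -177/32*494 = -43719/16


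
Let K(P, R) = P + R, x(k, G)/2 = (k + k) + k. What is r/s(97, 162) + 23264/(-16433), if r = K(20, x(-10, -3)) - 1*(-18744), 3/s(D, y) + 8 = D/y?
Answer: -184269670936/3993219 ≈ -46146.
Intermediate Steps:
x(k, G) = 6*k (x(k, G) = 2*((k + k) + k) = 2*(2*k + k) = 2*(3*k) = 6*k)
s(D, y) = 3/(-8 + D/y)
r = 18704 (r = (20 + 6*(-10)) - 1*(-18744) = (20 - 60) + 18744 = -40 + 18744 = 18704)
r/s(97, 162) + 23264/(-16433) = 18704/((3*162/(97 - 8*162))) + 23264/(-16433) = 18704/((3*162/(97 - 1296))) + 23264*(-1/16433) = 18704/((3*162/(-1199))) - 23264/16433 = 18704/((3*162*(-1/1199))) - 23264/16433 = 18704/(-486/1199) - 23264/16433 = 18704*(-1199/486) - 23264/16433 = -11213048/243 - 23264/16433 = -184269670936/3993219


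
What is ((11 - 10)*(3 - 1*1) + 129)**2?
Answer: 17161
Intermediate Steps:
((11 - 10)*(3 - 1*1) + 129)**2 = (1*(3 - 1) + 129)**2 = (1*2 + 129)**2 = (2 + 129)**2 = 131**2 = 17161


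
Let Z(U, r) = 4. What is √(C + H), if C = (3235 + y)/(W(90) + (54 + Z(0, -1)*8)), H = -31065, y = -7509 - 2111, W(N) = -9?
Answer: I*√184676030/77 ≈ 176.49*I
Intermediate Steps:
y = -9620
C = -6385/77 (C = (3235 - 9620)/(-9 + (54 + 4*8)) = -6385/(-9 + (54 + 32)) = -6385/(-9 + 86) = -6385/77 ≈ -82.922)
√(C + H) = √(-6385/77 - 31065) = √(-2398390/77) = I*√184676030/77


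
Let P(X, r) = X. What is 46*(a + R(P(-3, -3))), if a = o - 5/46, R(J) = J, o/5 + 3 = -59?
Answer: -14403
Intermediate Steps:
o = -310 (o = -15 + 5*(-59) = -15 - 295 = -310)
a = -14265/46 (a = -310 - 5/46 = -14265/46 ≈ -310.11)
46*(a + R(P(-3, -3))) = 46*(-14265/46 - 3) = 46*(-14403/46) = -14403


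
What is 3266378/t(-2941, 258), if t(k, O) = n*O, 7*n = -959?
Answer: -1633189/17673 ≈ -92.411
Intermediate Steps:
n = -137 (n = (⅐)*(-959) = -137)
t(k, O) = -137*O
3266378/t(-2941, 258) = 3266378/((-137*258)) = 3266378/(-35346) = 3266378*(-1/35346) = -1633189/17673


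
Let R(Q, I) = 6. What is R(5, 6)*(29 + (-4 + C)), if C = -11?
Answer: 84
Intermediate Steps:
R(5, 6)*(29 + (-4 + C)) = 6*(29 + (-4 - 11)) = 6*(29 - 15) = 6*14 = 84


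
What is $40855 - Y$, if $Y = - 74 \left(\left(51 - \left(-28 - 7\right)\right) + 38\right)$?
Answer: $50031$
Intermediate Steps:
$Y = -9176$ ($Y = - 74 \left(\left(51 - -35\right) + 38\right) = - 74 \left(\left(51 + 35\right) + 38\right) = - 74 \left(86 + 38\right) = \left(-74\right) 124 = -9176$)
$40855 - Y = 40855 - -9176 = 40855 + 9176 = 50031$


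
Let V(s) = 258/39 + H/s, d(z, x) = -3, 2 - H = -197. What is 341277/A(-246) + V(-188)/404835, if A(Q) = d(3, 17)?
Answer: -37518352970693/329805580 ≈ -1.1376e+5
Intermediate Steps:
H = 199 (H = 2 - 1*(-197) = 2 + 197 = 199)
A(Q) = -3
V(s) = 86/13 + 199/s (V(s) = 258/39 + 199/s = 258*(1/39) + 199/s = 86/13 + 199/s)
341277/A(-246) + V(-188)/404835 = 341277/(-3) + (86/13 + 199/(-188))/404835 = 341277*(-⅓) + (86/13 + 199*(-1/188))*(1/404835) = -113759 + (86/13 - 199/188)*(1/404835) = -113759 + (13581/2444)*(1/404835) = -113759 + 4527/329805580 = -37518352970693/329805580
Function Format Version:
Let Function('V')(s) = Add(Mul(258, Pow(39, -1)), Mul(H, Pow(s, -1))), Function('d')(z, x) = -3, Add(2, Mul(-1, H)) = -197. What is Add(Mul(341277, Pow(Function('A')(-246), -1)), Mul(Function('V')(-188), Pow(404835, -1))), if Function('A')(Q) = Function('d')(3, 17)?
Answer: Rational(-37518352970693, 329805580) ≈ -1.1376e+5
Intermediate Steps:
H = 199 (H = Add(2, Mul(-1, -197)) = Add(2, 197) = 199)
Function('A')(Q) = -3
Function('V')(s) = Add(Rational(86, 13), Mul(199, Pow(s, -1))) (Function('V')(s) = Add(Mul(258, Pow(39, -1)), Mul(199, Pow(s, -1))) = Add(Mul(258, Rational(1, 39)), Mul(199, Pow(s, -1))) = Add(Rational(86, 13), Mul(199, Pow(s, -1))))
Add(Mul(341277, Pow(Function('A')(-246), -1)), Mul(Function('V')(-188), Pow(404835, -1))) = Add(Mul(341277, Pow(-3, -1)), Mul(Add(Rational(86, 13), Mul(199, Pow(-188, -1))), Pow(404835, -1))) = Add(Mul(341277, Rational(-1, 3)), Mul(Add(Rational(86, 13), Mul(199, Rational(-1, 188))), Rational(1, 404835))) = Add(-113759, Mul(Add(Rational(86, 13), Rational(-199, 188)), Rational(1, 404835))) = Add(-113759, Mul(Rational(13581, 2444), Rational(1, 404835))) = Add(-113759, Rational(4527, 329805580)) = Rational(-37518352970693, 329805580)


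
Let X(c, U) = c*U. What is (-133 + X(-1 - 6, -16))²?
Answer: 441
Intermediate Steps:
X(c, U) = U*c
(-133 + X(-1 - 6, -16))² = (-133 - 16*(-1 - 6))² = (-133 - 16*(-7))² = (-133 + 112)² = (-21)² = 441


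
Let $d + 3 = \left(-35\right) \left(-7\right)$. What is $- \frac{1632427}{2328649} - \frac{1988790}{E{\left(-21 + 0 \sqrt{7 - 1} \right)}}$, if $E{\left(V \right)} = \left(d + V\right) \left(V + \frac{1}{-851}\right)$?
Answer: $\frac{1967349172668593}{4598746449544} \approx 427.8$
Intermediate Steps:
$d = 242$ ($d = -3 - -245 = -3 + 245 = 242$)
$E{\left(V \right)} = \left(242 + V\right) \left(- \frac{1}{851} + V\right)$ ($E{\left(V \right)} = \left(242 + V\right) \left(V + \frac{1}{-851}\right) = \left(242 + V\right) \left(V - \frac{1}{851}\right) = \left(242 + V\right) \left(- \frac{1}{851} + V\right)$)
$- \frac{1632427}{2328649} - \frac{1988790}{E{\left(-21 + 0 \sqrt{7 - 1} \right)}} = - \frac{1632427}{2328649} - \frac{1988790}{- \frac{242}{851} + \left(-21 + 0 \sqrt{7 - 1}\right)^{2} + \frac{205941 \left(-21 + 0 \sqrt{7 - 1}\right)}{851}} = \left(-1632427\right) \frac{1}{2328649} - \frac{1988790}{- \frac{242}{851} + \left(-21 + 0 \sqrt{6}\right)^{2} + \frac{205941 \left(-21 + 0 \sqrt{6}\right)}{851}} = - \frac{1632427}{2328649} - \frac{1988790}{- \frac{242}{851} + \left(-21 + 0\right)^{2} + \frac{205941 \left(-21 + 0\right)}{851}} = - \frac{1632427}{2328649} - \frac{1988790}{- \frac{242}{851} + \left(-21\right)^{2} + \frac{205941}{851} \left(-21\right)} = - \frac{1632427}{2328649} - \frac{1988790}{- \frac{242}{851} + 441 - \frac{4324761}{851}} = - \frac{1632427}{2328649} - \frac{1988790}{- \frac{3949712}{851}} = - \frac{1632427}{2328649} - - \frac{846230145}{1974856} = - \frac{1632427}{2328649} + \frac{846230145}{1974856} = \frac{1967349172668593}{4598746449544}$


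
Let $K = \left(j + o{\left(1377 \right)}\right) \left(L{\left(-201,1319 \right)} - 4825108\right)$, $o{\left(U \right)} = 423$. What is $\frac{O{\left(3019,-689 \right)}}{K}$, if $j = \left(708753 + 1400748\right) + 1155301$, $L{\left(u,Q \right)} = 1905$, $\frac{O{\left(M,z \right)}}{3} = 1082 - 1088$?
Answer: $\frac{18}{15748843015675} \approx 1.1429 \cdot 10^{-12}$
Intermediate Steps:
$O{\left(M,z \right)} = -18$ ($O{\left(M,z \right)} = 3 \left(1082 - 1088\right) = 3 \left(-6\right) = -18$)
$j = 3264802$ ($j = 2109501 + 1155301 = 3264802$)
$K = -15748843015675$ ($K = \left(3264802 + 423\right) \left(1905 - 4825108\right) = 3265225 \left(-4823203\right) = -15748843015675$)
$\frac{O{\left(3019,-689 \right)}}{K} = - \frac{18}{-15748843015675} = \left(-18\right) \left(- \frac{1}{15748843015675}\right) = \frac{18}{15748843015675}$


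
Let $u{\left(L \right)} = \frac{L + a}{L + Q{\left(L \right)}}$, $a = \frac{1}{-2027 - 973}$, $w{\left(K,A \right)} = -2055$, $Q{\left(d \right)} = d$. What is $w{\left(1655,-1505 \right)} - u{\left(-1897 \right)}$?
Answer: $- \frac{23395701001}{11382000} \approx -2055.5$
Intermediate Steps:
$a = - \frac{1}{3000}$ ($a = \frac{1}{-3000} = - \frac{1}{3000} \approx -0.00033333$)
$u{\left(L \right)} = \frac{- \frac{1}{3000} + L}{2 L}$ ($u{\left(L \right)} = \frac{L - \frac{1}{3000}}{L + L} = \frac{- \frac{1}{3000} + L}{2 L}$)
$w{\left(1655,-1505 \right)} - u{\left(-1897 \right)} = -2055 - \frac{-1 + 3000 \left(-1897\right)}{6000 \left(-1897\right)} = -2055 - \frac{1}{6000} \left(- \frac{1}{1897}\right) \left(-1 - 5691000\right) = -2055 - \frac{1}{6000} \left(- \frac{1}{1897}\right) \left(-5691001\right) = -2055 - \frac{5691001}{11382000} = - \frac{23395701001}{11382000}$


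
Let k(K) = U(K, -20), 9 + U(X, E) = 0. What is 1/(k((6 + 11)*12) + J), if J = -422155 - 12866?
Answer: -1/435030 ≈ -2.2987e-6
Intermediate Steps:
U(X, E) = -9 (U(X, E) = -9 + 0 = -9)
k(K) = -9
J = -435021
1/(k((6 + 11)*12) + J) = 1/(-9 - 435021) = 1/(-435030) = -1/435030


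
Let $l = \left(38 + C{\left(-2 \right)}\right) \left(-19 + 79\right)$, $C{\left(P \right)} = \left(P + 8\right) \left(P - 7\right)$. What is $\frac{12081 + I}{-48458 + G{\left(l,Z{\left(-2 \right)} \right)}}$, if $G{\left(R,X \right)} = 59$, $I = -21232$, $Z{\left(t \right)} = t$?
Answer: $\frac{9151}{48399} \approx 0.18907$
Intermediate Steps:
$C{\left(P \right)} = \left(-7 + P\right) \left(8 + P\right)$ ($C{\left(P \right)} = \left(8 + P\right) \left(-7 + P\right) = \left(-7 + P\right) \left(8 + P\right)$)
$l = -960$ ($l = \left(38 - \left(58 - 4\right)\right) \left(-19 + 79\right) = \left(38 - 54\right) 60 = \left(-16\right) 60 = -960$)
$\frac{12081 + I}{-48458 + G{\left(l,Z{\left(-2 \right)} \right)}} = \frac{12081 - 21232}{-48458 + 59} = - \frac{9151}{-48399} = \left(-9151\right) \left(- \frac{1}{48399}\right) = \frac{9151}{48399}$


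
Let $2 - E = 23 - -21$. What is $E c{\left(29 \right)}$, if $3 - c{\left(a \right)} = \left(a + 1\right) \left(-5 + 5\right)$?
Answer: $-126$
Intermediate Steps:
$c{\left(a \right)} = 3$ ($c{\left(a \right)} = 3 - \left(a + 1\right) \left(-5 + 5\right) = 3 - \left(1 + a\right) 0 = 3 - 0 = 3 + 0 = 3$)
$E = -42$ ($E = 2 - \left(23 - -21\right) = 2 - \left(23 + 21\right) = 2 - 44 = -42$)
$E c{\left(29 \right)} = \left(-42\right) 3 = -126$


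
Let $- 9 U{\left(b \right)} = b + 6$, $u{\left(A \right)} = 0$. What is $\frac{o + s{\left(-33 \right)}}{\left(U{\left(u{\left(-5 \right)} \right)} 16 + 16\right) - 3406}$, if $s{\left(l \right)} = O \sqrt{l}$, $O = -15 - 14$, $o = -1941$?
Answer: $\frac{5823}{10202} + \frac{87 i \sqrt{33}}{10202} \approx 0.57077 + 0.048988 i$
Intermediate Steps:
$O = -29$ ($O = -15 - 14 = -29$)
$U{\left(b \right)} = - \frac{2}{3} - \frac{b}{9}$ ($U{\left(b \right)} = - \frac{b + 6}{9} = - \frac{6 + b}{9} = - \frac{2}{3} - \frac{b}{9}$)
$s{\left(l \right)} = - 29 \sqrt{l}$
$\frac{o + s{\left(-33 \right)}}{\left(U{\left(u{\left(-5 \right)} \right)} 16 + 16\right) - 3406} = \frac{-1941 - 29 \sqrt{-33}}{\left(\left(- \frac{2}{3} - 0\right) 16 + 16\right) - 3406} = \frac{-1941 - 29 i \sqrt{33}}{\left(\left(- \frac{2}{3} + 0\right) 16 + 16\right) - 3406} = \frac{-1941 - 29 i \sqrt{33}}{\left(\left(- \frac{2}{3}\right) 16 + 16\right) - 3406} = \frac{-1941 - 29 i \sqrt{33}}{\left(- \frac{32}{3} + 16\right) - 3406} = \frac{-1941 - 29 i \sqrt{33}}{\frac{16}{3} - 3406} = \frac{-1941 - 29 i \sqrt{33}}{- \frac{10202}{3}} = \left(-1941 - 29 i \sqrt{33}\right) \left(- \frac{3}{10202}\right) = \frac{5823}{10202} + \frac{87 i \sqrt{33}}{10202}$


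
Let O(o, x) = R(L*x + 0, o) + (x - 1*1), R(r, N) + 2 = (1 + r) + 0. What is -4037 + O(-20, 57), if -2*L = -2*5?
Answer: -3697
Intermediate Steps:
L = 5 (L = -(-1)*5 = -½*(-10) = 5)
R(r, N) = -1 + r (R(r, N) = -2 + ((1 + r) + 0) = -2 + (1 + r) = -1 + r)
O(o, x) = -2 + 6*x (O(o, x) = (-1 + (5*x + 0)) + (x - 1*1) = (-1 + 5*x) + (x - 1) = (-1 + 5*x) + (-1 + x) = -2 + 6*x)
-4037 + O(-20, 57) = -4037 + (-2 + 6*57) = -4037 + (-2 + 342) = -4037 + 340 = -3697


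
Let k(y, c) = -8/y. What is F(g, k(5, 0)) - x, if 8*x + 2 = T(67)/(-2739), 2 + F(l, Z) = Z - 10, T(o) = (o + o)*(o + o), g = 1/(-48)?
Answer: -686423/54780 ≈ -12.531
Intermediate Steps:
g = -1/48 ≈ -0.020833
T(o) = 4*o² (T(o) = (2*o)*(2*o) = 4*o²)
F(l, Z) = -12 + Z (F(l, Z) = -2 + (Z - 10) = -2 + (-10 + Z) = -12 + Z)
x = -11717/10956 (x = -¼ + ((4*67²)/(-2739))/8 = -¼ + ((4*4489)*(-1/2739))/8 = -¼ + (17956*(-1/2739))/8 = -¼ + (⅛)*(-17956/2739) = -¼ - 4489/5478 = -11717/10956 ≈ -1.0695)
F(g, k(5, 0)) - x = (-12 - 8/5) - 1*(-11717/10956) = (-12 - 8*⅕) + 11717/10956 = (-12 - 8/5) + 11717/10956 = -68/5 + 11717/10956 = -686423/54780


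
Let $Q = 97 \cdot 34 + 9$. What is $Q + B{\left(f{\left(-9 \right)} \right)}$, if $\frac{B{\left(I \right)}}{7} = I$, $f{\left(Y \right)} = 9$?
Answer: $3370$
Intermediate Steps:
$B{\left(I \right)} = 7 I$
$Q = 3307$ ($Q = 3298 + 9 = 3307$)
$Q + B{\left(f{\left(-9 \right)} \right)} = 3307 + 7 \cdot 9 = 3307 + 63 = 3370$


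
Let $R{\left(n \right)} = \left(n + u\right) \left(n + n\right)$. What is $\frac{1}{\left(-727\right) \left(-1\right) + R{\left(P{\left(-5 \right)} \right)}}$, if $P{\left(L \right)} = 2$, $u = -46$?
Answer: $\frac{1}{551} \approx 0.0018149$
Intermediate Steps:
$R{\left(n \right)} = 2 n \left(-46 + n\right)$ ($R{\left(n \right)} = \left(n - 46\right) \left(n + n\right) = \left(-46 + n\right) 2 n = 2 n \left(-46 + n\right)$)
$\frac{1}{\left(-727\right) \left(-1\right) + R{\left(P{\left(-5 \right)} \right)}} = \frac{1}{\left(-727\right) \left(-1\right) + 2 \cdot 2 \left(-46 + 2\right)} = \frac{1}{727 + 2 \cdot 2 \left(-44\right)} = \frac{1}{727 - 176} = \frac{1}{551}$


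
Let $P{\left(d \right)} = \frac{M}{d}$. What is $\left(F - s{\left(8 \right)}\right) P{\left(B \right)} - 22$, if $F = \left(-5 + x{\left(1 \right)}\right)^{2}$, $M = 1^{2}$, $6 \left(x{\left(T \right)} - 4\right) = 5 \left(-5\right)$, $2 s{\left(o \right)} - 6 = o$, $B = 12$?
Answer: $- \frac{8795}{432} \approx -20.359$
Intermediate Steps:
$s{\left(o \right)} = 3 + \frac{o}{2}$
$x{\left(T \right)} = - \frac{1}{6}$ ($x{\left(T \right)} = 4 + \frac{5 \left(-5\right)}{6} = 4 + \frac{1}{6} \left(-25\right) = 4 - \frac{25}{6} = - \frac{1}{6}$)
$M = 1$
$F = \frac{961}{36}$ ($F = \left(-5 - \frac{1}{6}\right)^{2} = \left(- \frac{31}{6}\right)^{2} = \frac{961}{36} \approx 26.694$)
$P{\left(d \right)} = \frac{1}{d}$ ($P{\left(d \right)} = 1 \frac{1}{d} = \frac{1}{d}$)
$\left(F - s{\left(8 \right)}\right) P{\left(B \right)} - 22 = \frac{\frac{961}{36} - \left(3 + \frac{1}{2} \cdot 8\right)}{12} - 22 = \left(\frac{961}{36} - \left(3 + 4\right)\right) \frac{1}{12} - 22 = \left(\frac{961}{36} - 7\right) \frac{1}{12} - 22 = \frac{709}{36} \cdot \frac{1}{12} - 22 = \frac{709}{432} - 22 = - \frac{8795}{432}$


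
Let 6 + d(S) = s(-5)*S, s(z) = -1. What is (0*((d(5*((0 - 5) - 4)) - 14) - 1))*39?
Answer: 0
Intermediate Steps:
d(S) = -6 - S
(0*((d(5*((0 - 5) - 4)) - 14) - 1))*39 = (0*(((-6 - 5*((0 - 5) - 4)) - 14) - 1))*39 = (0*(((-6 - 5*(-5 - 4)) - 14) - 1))*39 = (0*(((-6 - 5*(-9)) - 14) - 1))*39 = (0*(((-6 - 1*(-45)) - 14) - 1))*39 = (0*(((-6 + 45) - 14) - 1))*39 = (0*((39 - 14) - 1))*39 = (0*(25 - 1))*39 = (0*24)*39 = 0*39 = 0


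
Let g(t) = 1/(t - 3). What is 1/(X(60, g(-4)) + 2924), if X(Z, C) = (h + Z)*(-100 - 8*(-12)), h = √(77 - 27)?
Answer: 671/1800764 + 5*√2/1800764 ≈ 0.00037655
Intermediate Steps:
g(t) = 1/(-3 + t)
h = 5*√2 (h = √50 = 5*√2 ≈ 7.0711)
X(Z, C) = -20*√2 - 4*Z (X(Z, C) = (5*√2 + Z)*(-100 - 8*(-12)) = (Z + 5*√2)*(-100 + 96) = (Z + 5*√2)*(-4) = -20*√2 - 4*Z)
1/(X(60, g(-4)) + 2924) = 1/((-20*√2 - 4*60) + 2924) = 1/((-20*√2 - 240) + 2924) = 1/((-240 - 20*√2) + 2924) = 1/(2684 - 20*√2)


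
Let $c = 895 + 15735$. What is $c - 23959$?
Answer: $-7329$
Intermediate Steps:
$c = 16630$
$c - 23959 = 16630 - 23959 = -7329$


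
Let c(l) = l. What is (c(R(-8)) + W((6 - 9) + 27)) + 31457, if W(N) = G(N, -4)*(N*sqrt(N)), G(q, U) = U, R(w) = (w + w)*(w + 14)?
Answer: 31361 - 192*sqrt(6) ≈ 30891.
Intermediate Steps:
R(w) = 2*w*(14 + w) (R(w) = (2*w)*(14 + w) = 2*w*(14 + w))
W(N) = -4*N**(3/2) (W(N) = -4*N*sqrt(N) = -4*N**(3/2))
(c(R(-8)) + W((6 - 9) + 27)) + 31457 = (2*(-8)*(14 - 8) - 4*((6 - 9) + 27)**(3/2)) + 31457 = (2*(-8)*6 - 4*(-3 + 27)**(3/2)) + 31457 = (-96 - 192*sqrt(6)) + 31457 = 31361 - 192*sqrt(6)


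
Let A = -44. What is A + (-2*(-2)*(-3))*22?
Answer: -308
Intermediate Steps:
A + (-2*(-2)*(-3))*22 = -44 + (-2*(-2)*(-3))*22 = -44 + (4*(-3))*22 = -44 - 12*22 = -44 - 264 = -308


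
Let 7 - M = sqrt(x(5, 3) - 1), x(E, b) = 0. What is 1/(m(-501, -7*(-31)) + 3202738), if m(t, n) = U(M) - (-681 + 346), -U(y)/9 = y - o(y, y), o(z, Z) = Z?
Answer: 1/3203073 ≈ 3.1220e-7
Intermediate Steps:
M = 7 - I (M = 7 - sqrt(0 - 1) = 7 - sqrt(-1) = 7 - I ≈ 7.0 - 1.0*I)
U(y) = 0 (U(y) = -9*(y - y) = -9*0 = 0)
m(t, n) = 335 (m(t, n) = 0 - (-681 + 346) = 0 - 1*(-335) = 0 + 335 = 335)
1/(m(-501, -7*(-31)) + 3202738) = 1/(335 + 3202738) = 1/3203073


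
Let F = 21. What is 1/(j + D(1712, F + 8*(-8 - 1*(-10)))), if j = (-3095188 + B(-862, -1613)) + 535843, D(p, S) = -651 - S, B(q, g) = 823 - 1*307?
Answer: -1/2559517 ≈ -3.9070e-7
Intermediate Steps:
B(q, g) = 516 (B(q, g) = 823 - 307 = 516)
j = -2558829 (j = (-3095188 + 516) + 535843 = -3094672 + 535843 = -2558829)
1/(j + D(1712, F + 8*(-8 - 1*(-10)))) = 1/(-2558829 + (-651 - (21 + 8*(-8 - 1*(-10))))) = 1/(-2558829 + (-651 - (21 + 8*(-8 + 10)))) = 1/(-2558829 + (-651 - (21 + 8*2))) = 1/(-2558829 + (-651 - (21 + 16))) = 1/(-2558829 + (-651 - 1*37)) = 1/(-2558829 + (-651 - 37)) = 1/(-2558829 - 688) = 1/(-2559517) = -1/2559517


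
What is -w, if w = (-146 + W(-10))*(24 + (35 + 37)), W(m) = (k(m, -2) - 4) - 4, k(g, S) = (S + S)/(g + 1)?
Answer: 44224/3 ≈ 14741.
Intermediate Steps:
k(g, S) = 2*S/(1 + g) (k(g, S) = (2*S)/(1 + g) = 2*S/(1 + g))
W(m) = -8 - 4/(1 + m) (W(m) = (2*(-2)/(1 + m) - 4) - 4 = (-4/(1 + m) - 4) - 4 = (-4 - 4/(1 + m)) - 4 = -8 - 4/(1 + m))
w = -44224/3 (w = (-146 + 4*(-3 - 2*(-10))/(1 - 10))*(24 + (35 + 37)) = (-146 + 4*(-3 + 20)/(-9))*(24 + 72) = (-146 + 4*(-1/9)*17)*96 = (-146 - 68/9)*96 = -1382/9*96 = -44224/3 ≈ -14741.)
-w = -1*(-44224/3) = 44224/3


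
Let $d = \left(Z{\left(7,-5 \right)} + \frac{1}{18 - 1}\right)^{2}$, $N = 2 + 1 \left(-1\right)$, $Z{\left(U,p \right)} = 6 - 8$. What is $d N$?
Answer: $\frac{1089}{289} \approx 3.7682$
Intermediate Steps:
$Z{\left(U,p \right)} = -2$ ($Z{\left(U,p \right)} = 6 - 8 = -2$)
$N = 1$ ($N = 2 - 1 = 1$)
$d = \frac{1089}{289}$ ($d = \left(-2 + \frac{1}{18 - 1}\right)^{2} = \left(-2 + \frac{1}{17}\right)^{2} = \left(- \frac{33}{17}\right)^{2} = \frac{1089}{289} \approx 3.7682$)
$d N = \frac{1089}{289} \cdot 1 = \frac{1089}{289}$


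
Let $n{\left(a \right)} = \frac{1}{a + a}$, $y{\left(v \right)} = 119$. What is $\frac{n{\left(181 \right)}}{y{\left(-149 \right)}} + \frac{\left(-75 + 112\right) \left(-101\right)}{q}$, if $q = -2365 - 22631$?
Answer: $\frac{80503741}{538388844} \approx 0.14953$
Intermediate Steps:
$q = -24996$ ($q = -2365 - 22631 = -24996$)
$n{\left(a \right)} = \frac{1}{2 a}$
$\frac{n{\left(181 \right)}}{y{\left(-149 \right)}} + \frac{\left(-75 + 112\right) \left(-101\right)}{q} = \frac{\frac{1}{2} \cdot \frac{1}{181}}{119} + \frac{\left(-75 + 112\right) \left(-101\right)}{-24996} = \frac{1}{2} \cdot \frac{1}{181} \cdot \frac{1}{119} + 37 \left(-101\right) \left(- \frac{1}{24996}\right) = \frac{1}{362} \cdot \frac{1}{119} - - \frac{3737}{24996} = \frac{1}{43078} + \frac{3737}{24996} = \frac{80503741}{538388844}$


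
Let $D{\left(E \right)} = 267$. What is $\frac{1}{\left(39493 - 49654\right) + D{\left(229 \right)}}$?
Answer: $- \frac{1}{9894} \approx -0.00010107$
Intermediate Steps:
$\frac{1}{\left(39493 - 49654\right) + D{\left(229 \right)}} = \frac{1}{\left(39493 - 49654\right) + 267} = \frac{1}{-10161 + 267} = \frac{1}{-9894} = - \frac{1}{9894}$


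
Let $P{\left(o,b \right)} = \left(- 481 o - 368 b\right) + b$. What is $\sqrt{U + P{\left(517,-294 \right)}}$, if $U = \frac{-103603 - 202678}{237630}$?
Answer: $\frac{i \sqrt{1003608601530}}{2670} \approx 375.21 i$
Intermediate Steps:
$P{\left(o,b \right)} = - 481 o - 367 b$
$U = - \frac{306281}{237630}$ ($U = \left(-103603 - 202678\right) \frac{1}{237630} = \left(-306281\right) \frac{1}{237630} = - \frac{306281}{237630} \approx -1.2889$)
$\sqrt{U + P{\left(517,-294 \right)}} = \sqrt{- \frac{306281}{237630} - 140779} = \sqrt{- \frac{33453620051}{237630}} = \frac{i \sqrt{1003608601530}}{2670}$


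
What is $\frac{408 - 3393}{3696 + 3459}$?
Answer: $- \frac{199}{477} \approx -0.41719$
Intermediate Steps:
$\frac{408 - 3393}{3696 + 3459} = \frac{408 - 3393}{7155} = \left(-2985\right) \frac{1}{7155} = - \frac{199}{477}$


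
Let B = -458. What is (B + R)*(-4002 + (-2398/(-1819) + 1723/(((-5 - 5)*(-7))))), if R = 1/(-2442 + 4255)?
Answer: 420385024540039/230849290 ≈ 1.8210e+6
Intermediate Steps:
R = 1/1813 ≈ 0.00055157
(B + R)*(-4002 + (-2398/(-1819) + 1723/(((-5 - 5)*(-7))))) = (-458 + 1/1813)*(-4002 + (-2398/(-1819) + 1723/(((-5 - 5)*(-7))))) = -830353*(-4002 + (-2398*(-1/1819) + 1723/((-10*(-7)))))/1813 = -830353*(-4002 + (2398/1819 + 1723/70))/1813 = -830353*(-4002 + 3301997/127330)/1813 = -830353/1813*(-506272663/127330) = 420385024540039/230849290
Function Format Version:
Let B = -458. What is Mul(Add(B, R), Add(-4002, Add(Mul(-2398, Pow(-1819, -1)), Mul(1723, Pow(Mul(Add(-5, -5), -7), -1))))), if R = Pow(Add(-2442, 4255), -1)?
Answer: Rational(420385024540039, 230849290) ≈ 1.8210e+6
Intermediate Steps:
R = Rational(1, 1813) (R = Pow(1813, -1) = Rational(1, 1813) ≈ 0.00055157)
Mul(Add(B, R), Add(-4002, Add(Mul(-2398, Pow(-1819, -1)), Mul(1723, Pow(Mul(Add(-5, -5), -7), -1))))) = Mul(Add(-458, Rational(1, 1813)), Add(-4002, Add(Mul(-2398, Pow(-1819, -1)), Mul(1723, Pow(Mul(Add(-5, -5), -7), -1))))) = Mul(Rational(-830353, 1813), Add(-4002, Add(Mul(-2398, Rational(-1, 1819)), Mul(1723, Pow(Mul(-10, -7), -1))))) = Mul(Rational(-830353, 1813), Add(-4002, Add(Rational(2398, 1819), Mul(1723, Pow(70, -1))))) = Mul(Rational(-830353, 1813), Add(-4002, Add(Rational(2398, 1819), Mul(1723, Rational(1, 70))))) = Mul(Rational(-830353, 1813), Add(-4002, Add(Rational(2398, 1819), Rational(1723, 70)))) = Mul(Rational(-830353, 1813), Add(-4002, Rational(3301997, 127330))) = Mul(Rational(-830353, 1813), Rational(-506272663, 127330)) = Rational(420385024540039, 230849290)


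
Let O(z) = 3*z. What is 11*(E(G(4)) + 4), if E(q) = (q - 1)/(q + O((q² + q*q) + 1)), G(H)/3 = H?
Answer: 38797/879 ≈ 44.138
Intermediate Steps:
G(H) = 3*H
E(q) = (-1 + q)/(3 + q + 6*q²) (E(q) = (q - 1)/(q + 3*((q² + q*q) + 1)) = (-1 + q)/(q + 3*((q² + q²) + 1)) = (-1 + q)/(q + 3*(2*q² + 1)) = (-1 + q)/(q + 3*(1 + 2*q²)) = (-1 + q)/(q + (3 + 6*q²)) = (-1 + q)/(3 + q + 6*q²))
11*(E(G(4)) + 4) = 11*((-1 + 3*4)/(3 + 3*4 + 6*(3*4)²) + 4) = 11*((-1 + 12)/(3 + 12 + 6*12²) + 4) = 11*(11/(3 + 12 + 6*144) + 4) = 11*(11/(3 + 12 + 864) + 4) = 11*(11/879 + 4) = 11*(3527/879) = 38797/879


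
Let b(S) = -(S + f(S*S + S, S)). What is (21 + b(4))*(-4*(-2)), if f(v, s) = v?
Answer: -24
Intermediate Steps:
b(S) = -S**2 - 2*S (b(S) = -(S + (S*S + S)) = -(S + (S**2 + S)) = -(S + (S + S**2)) = -(S**2 + 2*S) = -S**2 - 2*S)
(21 + b(4))*(-4*(-2)) = (21 + 4*(-2 - 1*4))*(-4*(-2)) = (21 + 4*(-2 - 4))*8 = (21 + 4*(-6))*8 = (21 - 24)*8 = -3*8 = -24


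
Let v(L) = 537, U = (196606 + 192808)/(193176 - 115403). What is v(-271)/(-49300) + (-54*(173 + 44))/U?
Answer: -22464734502759/9599055100 ≈ -2340.3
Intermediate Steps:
U = 389414/77773 ≈ 5.0071
v(-271)/(-49300) + (-54*(173 + 44))/U = 537/(-49300) + (-54*(173 + 44))/(389414/77773) = 537*(-1/49300) - 54*217*(77773/389414) = -537/49300 - 11718*77773/389414 = -537/49300 - 455672007/194707 = -22464734502759/9599055100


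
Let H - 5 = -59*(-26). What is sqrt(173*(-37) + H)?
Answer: I*sqrt(4862) ≈ 69.728*I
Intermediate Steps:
H = 1539 (H = 5 - 59*(-26) = 5 + 1534 = 1539)
sqrt(173*(-37) + H) = sqrt(173*(-37) + 1539) = sqrt(-6401 + 1539) = sqrt(-4862) = I*sqrt(4862)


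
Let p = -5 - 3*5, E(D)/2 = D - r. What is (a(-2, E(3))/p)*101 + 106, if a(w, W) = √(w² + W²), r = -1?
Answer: 106 - 101*√17/10 ≈ 64.357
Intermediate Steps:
E(D) = 2 + 2*D (E(D) = 2*(D - 1*(-1)) = 2*(D + 1) = 2*(1 + D) = 2 + 2*D)
p = -20 (p = -5 - 15 = -20)
a(w, W) = √(W² + w²)
(a(-2, E(3))/p)*101 + 106 = (√((2 + 2*3)² + (-2)²)/(-20))*101 + 106 = (√((2 + 6)² + 4)*(-1/20))*101 + 106 = (√(8² + 4)*(-1/20))*101 + 106 = (√(64 + 4)*(-1/20))*101 + 106 = (√68*(-1/20))*101 + 106 = ((2*√17)*(-1/20))*101 + 106 = -√17/10*101 + 106 = -101*√17/10 + 106 = 106 - 101*√17/10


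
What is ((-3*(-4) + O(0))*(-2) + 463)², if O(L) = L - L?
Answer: 192721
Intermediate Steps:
O(L) = 0
((-3*(-4) + O(0))*(-2) + 463)² = ((-3*(-4) + 0)*(-2) + 463)² = ((12 + 0)*(-2) + 463)² = (12*(-2) + 463)² = (-24 + 463)² = 439² = 192721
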